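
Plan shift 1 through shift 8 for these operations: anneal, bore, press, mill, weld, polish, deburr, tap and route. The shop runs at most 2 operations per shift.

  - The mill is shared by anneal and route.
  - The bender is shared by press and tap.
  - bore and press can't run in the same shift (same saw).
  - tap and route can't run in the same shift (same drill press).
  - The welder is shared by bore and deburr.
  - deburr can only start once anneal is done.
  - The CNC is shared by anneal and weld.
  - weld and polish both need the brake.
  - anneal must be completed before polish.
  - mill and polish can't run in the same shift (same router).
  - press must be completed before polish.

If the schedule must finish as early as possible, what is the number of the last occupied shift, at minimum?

The precedence chain requires at least 2 distinct shifts.
With at most 2 per shift and 9 operations, at least 5 shifts are needed.
5 works (last occupied shift: shift 5): for example deburr=shift 2, anneal=shift 1, route=shift 5, press=shift 1, weld=shift 4, bore=shift 3, mill=shift 3, polish=shift 2, tap=shift 4.

5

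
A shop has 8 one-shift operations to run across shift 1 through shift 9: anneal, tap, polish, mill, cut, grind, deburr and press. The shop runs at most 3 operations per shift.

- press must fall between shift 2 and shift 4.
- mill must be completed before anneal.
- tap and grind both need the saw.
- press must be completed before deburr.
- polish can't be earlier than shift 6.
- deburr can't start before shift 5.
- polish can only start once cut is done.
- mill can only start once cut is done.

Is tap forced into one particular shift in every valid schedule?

tap can be shift 1 (e.g. anneal=shift 3; grind=shift 2; cut=shift 1; tap=shift 1; mill=shift 2; press=shift 2; deburr=shift 5; polish=shift 6) or shift 2 (e.g. tap=shift 2; polish=shift 6; press=shift 2; cut=shift 1; deburr=shift 5; anneal=shift 3; grind=shift 1; mill=shift 2).

No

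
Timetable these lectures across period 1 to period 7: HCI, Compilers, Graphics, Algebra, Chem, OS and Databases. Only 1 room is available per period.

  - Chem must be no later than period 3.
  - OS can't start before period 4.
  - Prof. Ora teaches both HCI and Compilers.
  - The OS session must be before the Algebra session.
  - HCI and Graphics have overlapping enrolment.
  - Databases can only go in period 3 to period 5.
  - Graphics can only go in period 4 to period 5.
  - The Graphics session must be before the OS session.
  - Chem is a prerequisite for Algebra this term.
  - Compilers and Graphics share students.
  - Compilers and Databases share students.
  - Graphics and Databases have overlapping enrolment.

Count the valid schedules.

28

Splitting on Graphics: it can be period 4 (18), period 5 (10). Listing each branch's schedules as (HCI, Compilers, Algebra, Chem, OS, Databases) by period number:
Graphics=period 4: (1,2,7,3,6,5) (1,3,7,2,6,5) (1,5,7,2,6,3) (1,6,7,2,5,3) (1,7,6,2,5,3) (2,1,7,3,6,5) (2,3,7,1,6,5) (2,5,7,1,6,3) (2,6,7,1,5,3) (2,7,6,1,5,3) (3,1,7,2,6,5) (3,2,7,1,6,5) (5,1,7,2,6,3) (5,2,7,1,6,3) (6,1,7,2,5,3) (6,2,7,1,5,3) (7,1,6,2,5,3) (7,2,6,1,5,3) — 18.
Graphics=period 5: (1,2,7,3,6,4) (1,3,7,2,6,4) (1,4,7,2,6,3) (2,1,7,3,6,4) (2,3,7,1,6,4) (2,4,7,1,6,3) (3,1,7,2,6,4) (3,2,7,1,6,4) (4,1,7,2,6,3) (4,2,7,1,6,3) — 10.
Summing: 18 + 10 = 28.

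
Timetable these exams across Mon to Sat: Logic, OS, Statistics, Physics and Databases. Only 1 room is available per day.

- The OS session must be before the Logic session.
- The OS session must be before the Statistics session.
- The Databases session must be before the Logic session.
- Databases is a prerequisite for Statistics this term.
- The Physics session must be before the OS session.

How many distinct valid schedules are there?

36

Splitting on Logic: it can be Thu (6), Fri (15), Sat (15). Listing each branch's schedules as (OS, Statistics, Physics, Databases):
Logic=Thu: (Tue,Fri,Mon,Wed) (Tue,Sat,Mon,Wed) (Wed,Fri,Mon,Tue) (Wed,Fri,Tue,Mon) (Wed,Sat,Mon,Tue) (Wed,Sat,Tue,Mon) — 6.
Logic=Fri: (Tue,Thu,Mon,Wed) (Tue,Sat,Mon,Wed) (Tue,Sat,Mon,Thu) (Wed,Thu,Mon,Tue) (Wed,Thu,Tue,Mon) (Wed,Sat,Mon,Tue) (Wed,Sat,Mon,Thu) (Wed,Sat,Tue,Mon) (Wed,Sat,Tue,Thu) (Thu,Sat,Mon,Tue) (Thu,Sat,Mon,Wed) (Thu,Sat,Tue,Mon) (Thu,Sat,Tue,Wed) (Thu,Sat,Wed,Mon) (Thu,Sat,Wed,Tue) — 15.
Logic=Sat: (Tue,Thu,Mon,Wed) (Tue,Fri,Mon,Wed) (Tue,Fri,Mon,Thu) (Wed,Thu,Mon,Tue) (Wed,Thu,Tue,Mon) (Wed,Fri,Mon,Tue) (Wed,Fri,Mon,Thu) (Wed,Fri,Tue,Mon) (Wed,Fri,Tue,Thu) (Thu,Fri,Mon,Tue) (Thu,Fri,Mon,Wed) (Thu,Fri,Tue,Mon) (Thu,Fri,Tue,Wed) (Thu,Fri,Wed,Mon) (Thu,Fri,Wed,Tue) — 15.
Summing: 6 + 15 + 15 = 36.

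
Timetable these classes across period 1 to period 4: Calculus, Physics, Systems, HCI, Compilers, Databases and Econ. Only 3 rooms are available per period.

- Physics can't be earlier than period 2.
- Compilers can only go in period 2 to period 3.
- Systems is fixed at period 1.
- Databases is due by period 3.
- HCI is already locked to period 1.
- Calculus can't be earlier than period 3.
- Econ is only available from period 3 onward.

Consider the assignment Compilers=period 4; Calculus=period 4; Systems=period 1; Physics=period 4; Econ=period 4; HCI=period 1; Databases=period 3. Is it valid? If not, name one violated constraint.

Systems is fixed at period 1 — holds.
Physics can't be earlier than period 2 — holds.
Databases is due by period 3 — holds.
Only 3 rooms are available per period — violated.
HCI is already locked to period 1 — holds.
Econ is only available from period 3 onward — holds.
Compilers can only go in period 2 to period 3 — violated.
Calculus can't be earlier than period 3 — holds.

No — it violates: Compilers can only go in period 2 to period 3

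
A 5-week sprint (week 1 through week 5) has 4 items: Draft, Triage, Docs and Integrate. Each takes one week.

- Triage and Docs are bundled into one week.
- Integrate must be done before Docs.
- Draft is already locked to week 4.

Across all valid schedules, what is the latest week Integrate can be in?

Downstream work caps Integrate at week 4.
Integrate at week 4 is achievable: Docs -> week 5; Integrate -> week 4; Triage -> week 5; Draft -> week 4.

week 4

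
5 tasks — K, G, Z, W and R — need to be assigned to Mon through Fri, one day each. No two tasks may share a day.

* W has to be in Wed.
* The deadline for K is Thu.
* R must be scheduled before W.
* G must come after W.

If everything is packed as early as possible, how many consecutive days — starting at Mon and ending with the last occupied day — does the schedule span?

5 days

The precedence chain requires at least 3 distinct days.
With at most 1 per day and 5 tasks, at least 5 days are needed.
Propagating the time windows through the other constraints, G can't land before Thu — that is day 4 counting from Mon — so the schedule must run through at least 4 days.
5 works (last occupied day: Fri): for example K=Mon; G=Thu; W=Wed; R=Tue; Z=Fri.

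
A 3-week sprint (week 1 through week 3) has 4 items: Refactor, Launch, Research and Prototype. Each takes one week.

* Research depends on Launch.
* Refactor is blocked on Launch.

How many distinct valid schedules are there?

15

Splitting on Refactor: it can be week 2 (6), week 3 (9). Listing each branch's schedules as (Launch, Research, Prototype) by week number:
Refactor=week 2: (1,2,1) (1,2,2) (1,2,3) (1,3,1) (1,3,2) (1,3,3) — 6.
Refactor=week 3: (1,2,1) (1,2,2) (1,2,3) (1,3,1) (1,3,2) (1,3,3) (2,3,1) (2,3,2) (2,3,3) — 9.
Summing: 6 + 9 = 15.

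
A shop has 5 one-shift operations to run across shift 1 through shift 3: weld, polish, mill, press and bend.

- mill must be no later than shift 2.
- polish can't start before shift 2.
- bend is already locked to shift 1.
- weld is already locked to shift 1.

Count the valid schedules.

12

Splitting on polish: it can be shift 2 (6), shift 3 (6). Listing each branch's schedules as (weld, mill, press, bend) by shift number:
polish=shift 2: (1,1,1,1) (1,1,2,1) (1,1,3,1) (1,2,1,1) (1,2,2,1) (1,2,3,1) — 6.
polish=shift 3: (1,1,1,1) (1,1,2,1) (1,1,3,1) (1,2,1,1) (1,2,2,1) (1,2,3,1) — 6.
Summing: 6 + 6 = 12.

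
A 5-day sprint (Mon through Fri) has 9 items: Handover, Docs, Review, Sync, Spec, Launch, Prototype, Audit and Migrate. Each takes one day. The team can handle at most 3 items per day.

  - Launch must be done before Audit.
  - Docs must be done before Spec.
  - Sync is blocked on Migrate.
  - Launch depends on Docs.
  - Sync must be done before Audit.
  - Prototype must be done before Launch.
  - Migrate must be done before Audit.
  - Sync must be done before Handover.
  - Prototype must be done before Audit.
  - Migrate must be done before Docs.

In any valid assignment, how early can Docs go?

Precedence pushes Docs to at least Tue; downstream work caps Docs at Wed.
Docs at Tue is achievable: Audit in Thu; Review in Mon; Launch in Wed; Docs in Tue; Sync in Tue; Spec in Wed; Prototype in Mon; Handover in Wed; Migrate in Mon.

Tue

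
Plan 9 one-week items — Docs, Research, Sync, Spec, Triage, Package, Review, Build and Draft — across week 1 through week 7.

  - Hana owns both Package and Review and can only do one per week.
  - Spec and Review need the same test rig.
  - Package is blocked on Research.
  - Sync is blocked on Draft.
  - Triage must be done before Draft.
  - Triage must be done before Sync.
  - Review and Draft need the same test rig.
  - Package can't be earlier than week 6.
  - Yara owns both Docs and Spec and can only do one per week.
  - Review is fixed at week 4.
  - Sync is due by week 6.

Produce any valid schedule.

Triage -> week 1; Spec -> week 2; Research -> week 1; Draft -> week 2; Package -> week 6; Sync -> week 3; Review -> week 4; Docs -> week 1; Build -> week 1

Checking: Triage(week 1) before Sync(week 3); Draft(week 2) before Sync(week 3); Triage(week 1) before Draft(week 2); Research(week 1) before Package(week 6); Review(week 4) != Draft(week 2); Docs(week 1) != Spec(week 2); Package(week 6) != Review(week 4); Spec(week 2) != Review(week 4); Package=week 6 in [week 6,week 7]; Sync=week 3 in [week 1,week 6]; Review=week 4 in [week 4,week 4].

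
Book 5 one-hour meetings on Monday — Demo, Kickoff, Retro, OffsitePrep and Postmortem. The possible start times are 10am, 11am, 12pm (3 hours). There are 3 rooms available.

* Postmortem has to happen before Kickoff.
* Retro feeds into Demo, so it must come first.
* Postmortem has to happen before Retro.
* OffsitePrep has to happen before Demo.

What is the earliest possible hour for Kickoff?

Precedence pushes Kickoff to at least 11am.
Kickoff at 11am is achievable: Retro -> 11am; Demo -> 12pm; OffsitePrep -> 10am; Kickoff -> 11am; Postmortem -> 10am.

11am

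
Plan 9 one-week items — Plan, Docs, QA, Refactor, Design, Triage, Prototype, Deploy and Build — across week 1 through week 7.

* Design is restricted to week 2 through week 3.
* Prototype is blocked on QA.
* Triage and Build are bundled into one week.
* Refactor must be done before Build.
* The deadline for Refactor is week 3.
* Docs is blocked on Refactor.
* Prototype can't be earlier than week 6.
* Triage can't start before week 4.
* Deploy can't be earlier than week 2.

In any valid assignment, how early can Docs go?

week 2

Precedence pushes Docs to at least week 2.
Docs at week 2 is achievable: Docs=week 2, Build=week 4, Plan=week 1, Triage=week 4, Refactor=week 1, Deploy=week 2, Design=week 2, Prototype=week 6, QA=week 1.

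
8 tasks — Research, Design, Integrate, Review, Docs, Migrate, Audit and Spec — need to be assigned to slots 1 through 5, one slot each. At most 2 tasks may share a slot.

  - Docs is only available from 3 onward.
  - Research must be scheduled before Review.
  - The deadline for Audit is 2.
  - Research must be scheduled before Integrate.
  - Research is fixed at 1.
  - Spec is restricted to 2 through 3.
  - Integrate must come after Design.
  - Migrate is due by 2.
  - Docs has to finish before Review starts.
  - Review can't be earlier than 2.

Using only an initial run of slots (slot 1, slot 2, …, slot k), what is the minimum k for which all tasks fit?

The precedence chain requires at least 2 distinct slots.
With at most 2 per slot and 8 tasks, at least 4 slots are needed.
Propagating the time windows through the other constraints, Review can't land before 4, so the schedule must run through at least slot 4.
4 works (last occupied slot: 4): for example Integrate in 4; Audit in 2; Spec in 2; Review in 4; Research in 1; Docs in 3; Design in 3; Migrate in 1.

4 slots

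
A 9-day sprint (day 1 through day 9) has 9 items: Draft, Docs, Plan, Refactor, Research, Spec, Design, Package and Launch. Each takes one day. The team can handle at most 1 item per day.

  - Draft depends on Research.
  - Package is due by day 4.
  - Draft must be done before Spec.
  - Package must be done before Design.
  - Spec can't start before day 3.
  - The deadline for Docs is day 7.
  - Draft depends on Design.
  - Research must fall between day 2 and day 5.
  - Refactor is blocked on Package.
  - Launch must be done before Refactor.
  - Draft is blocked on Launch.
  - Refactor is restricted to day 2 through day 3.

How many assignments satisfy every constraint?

48

Splitting on Draft: it can be day 6 (8), day 7 (16), day 8 (24). Listing each branch's schedules as (Docs, Plan, Refactor, Research, Spec, Design, Package, Launch) by day number:
Draft=day 6: (7,8,3,4,9,5,1,2) (7,8,3,4,9,5,2,1) (7,8,3,5,9,4,1,2) (7,8,3,5,9,4,2,1) (7,9,3,4,8,5,1,2) (7,9,3,4,8,5,2,1) (7,9,3,5,8,4,1,2) (7,9,3,5,8,4,2,1) — 8.
Draft=day 7: (4,8,3,5,9,6,1,2) (4,8,3,5,9,6,2,1) (4,9,3,5,8,6,1,2) (4,9,3,5,8,6,2,1) (5,8,3,4,9,6,1,2) (5,8,3,4,9,6,2,1) (5,9,3,4,8,6,1,2) (5,9,3,4,8,6,2,1) (6,8,3,4,9,5,1,2) (6,8,3,4,9,5,2,1) (6,8,3,5,9,4,1,2) (6,8,3,5,9,4,2,1) (6,9,3,4,8,5,1,2) (6,9,3,4,8,5,2,1) (6,9,3,5,8,4,1,2) (6,9,3,5,8,4,2,1) — 16.
Draft=day 8: (4,6,3,5,9,7,1,2) (4,6,3,5,9,7,2,1) (4,7,3,5,9,6,1,2) (4,7,3,5,9,6,2,1) (5,6,3,4,9,7,1,2) (5,6,3,4,9,7,2,1) (5,7,3,4,9,6,1,2) (5,7,3,4,9,6,2,1) (6,4,3,5,9,7,1,2) (6,4,3,5,9,7,2,1) (6,5,3,4,9,7,1,2) (6,5,3,4,9,7,2,1) (6,7,3,4,9,5,1,2) (6,7,3,4,9,5,2,1) (6,7,3,5,9,4,1,2) (6,7,3,5,9,4,2,1) (7,4,3,5,9,6,1,2) (7,4,3,5,9,6,2,1) (7,5,3,4,9,6,1,2) (7,5,3,4,9,6,2,1) (7,6,3,4,9,5,1,2) (7,6,3,4,9,5,2,1) (7,6,3,5,9,4,1,2) (7,6,3,5,9,4,2,1) — 24.
Summing: 8 + 16 + 24 = 48.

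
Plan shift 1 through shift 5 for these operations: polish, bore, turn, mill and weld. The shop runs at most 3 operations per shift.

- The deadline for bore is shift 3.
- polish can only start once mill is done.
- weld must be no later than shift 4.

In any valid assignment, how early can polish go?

shift 2

Precedence pushes polish to at least shift 2.
polish at shift 2 is achievable: turn in shift 2; mill in shift 1; bore in shift 1; weld in shift 1; polish in shift 2.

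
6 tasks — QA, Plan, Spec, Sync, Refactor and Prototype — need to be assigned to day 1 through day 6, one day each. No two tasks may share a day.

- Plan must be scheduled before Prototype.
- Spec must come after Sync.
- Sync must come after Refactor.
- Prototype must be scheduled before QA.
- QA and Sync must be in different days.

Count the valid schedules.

Splitting on QA: it can be day 3 (1), day 4 (3), day 5 (6), day 6 (10). Listing each branch's schedules as (Plan, Spec, Sync, Refactor, Prototype) by day number:
QA=day 3: (1,6,5,4,2) — 1.
QA=day 4: (1,6,5,2,3) (1,6,5,3,2) (2,6,5,1,3) — 3.
QA=day 5: (1,6,3,2,4) (1,6,4,2,3) (1,6,4,3,2) (2,6,3,1,4) (2,6,4,1,3) (3,6,2,1,4) — 6.
QA=day 6: (1,4,3,2,5) (1,5,3,2,4) (1,5,4,2,3) (1,5,4,3,2) (2,4,3,1,5) (2,5,3,1,4) (2,5,4,1,3) (3,4,2,1,5) (3,5,2,1,4) (4,3,2,1,5) — 10.
Summing: 1 + 3 + 6 + 10 = 20.

20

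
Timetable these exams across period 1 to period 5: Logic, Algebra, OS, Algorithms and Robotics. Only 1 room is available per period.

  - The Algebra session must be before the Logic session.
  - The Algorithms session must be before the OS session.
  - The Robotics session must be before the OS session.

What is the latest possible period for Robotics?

Downstream work caps Robotics at period 4.
Robotics at period 4 is achievable: Algorithms=period 3, OS=period 5, Algebra=period 1, Logic=period 2, Robotics=period 4.

period 4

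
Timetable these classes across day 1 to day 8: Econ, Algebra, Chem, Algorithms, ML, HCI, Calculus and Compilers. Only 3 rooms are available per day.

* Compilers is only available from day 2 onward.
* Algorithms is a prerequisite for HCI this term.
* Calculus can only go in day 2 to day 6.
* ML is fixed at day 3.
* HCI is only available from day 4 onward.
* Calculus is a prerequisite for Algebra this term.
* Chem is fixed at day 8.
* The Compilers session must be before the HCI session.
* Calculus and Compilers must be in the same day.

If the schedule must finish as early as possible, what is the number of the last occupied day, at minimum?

8

The precedence chain requires at least 2 distinct days.
With at most 3 per day and 8 classes, at least 3 days are needed.
Chem can't be placed before day 8, so the schedule must run through at least day 8.
8 works (last occupied day: day 8): for example ML in day 3; Chem in day 8; HCI in day 4; Algorithms in day 1; Econ in day 1; Compilers in day 2; Algebra in day 3; Calculus in day 2.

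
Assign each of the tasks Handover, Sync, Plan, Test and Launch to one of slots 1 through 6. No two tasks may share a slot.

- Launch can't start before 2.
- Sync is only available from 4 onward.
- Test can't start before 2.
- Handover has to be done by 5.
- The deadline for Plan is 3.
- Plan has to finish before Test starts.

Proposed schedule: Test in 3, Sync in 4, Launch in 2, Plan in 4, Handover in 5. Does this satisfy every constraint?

No — it violates: The deadline for Plan is 3

No two tasks may share a slot — violated.
Launch can't start before 2 — holds.
Sync is only available from 4 onward — holds.
The deadline for Plan is 3 — violated.
Test can't start before 2 — holds.
Handover has to be done by 5 — holds.
Plan has to finish before Test starts — violated.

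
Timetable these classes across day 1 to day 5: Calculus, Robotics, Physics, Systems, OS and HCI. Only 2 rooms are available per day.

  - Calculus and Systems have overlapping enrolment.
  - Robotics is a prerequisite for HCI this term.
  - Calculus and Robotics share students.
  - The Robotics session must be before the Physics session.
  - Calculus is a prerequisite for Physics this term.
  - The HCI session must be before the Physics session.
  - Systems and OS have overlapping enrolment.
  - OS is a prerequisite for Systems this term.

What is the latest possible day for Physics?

Precedence pushes Physics to at least day 3.
Physics at day 5 is achievable: OS -> day 1, Physics -> day 5, HCI -> day 2, Calculus -> day 2, Robotics -> day 1, Systems -> day 3.

day 5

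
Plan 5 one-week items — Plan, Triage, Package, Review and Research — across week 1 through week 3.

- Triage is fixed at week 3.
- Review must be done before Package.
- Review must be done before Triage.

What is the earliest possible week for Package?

week 2

Precedence pushes Package to at least week 2.
Package at week 2 is achievable: Review -> week 1, Package -> week 2, Research -> week 1, Triage -> week 3, Plan -> week 1.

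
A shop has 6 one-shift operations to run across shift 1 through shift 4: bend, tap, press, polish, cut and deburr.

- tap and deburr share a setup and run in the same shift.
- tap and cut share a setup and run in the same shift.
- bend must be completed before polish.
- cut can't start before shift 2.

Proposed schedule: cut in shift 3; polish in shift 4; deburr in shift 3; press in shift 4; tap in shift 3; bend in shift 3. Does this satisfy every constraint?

Yes

tap and cut share a setup and run in the same shift — holds.
tap and deburr share a setup and run in the same shift — holds.
bend must be completed before polish — holds.
cut can't start before shift 2 — holds.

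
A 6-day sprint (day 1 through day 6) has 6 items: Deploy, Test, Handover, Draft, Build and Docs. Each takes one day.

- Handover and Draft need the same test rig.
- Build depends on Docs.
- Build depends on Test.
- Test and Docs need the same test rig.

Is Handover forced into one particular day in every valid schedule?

Handover can be day 1 (e.g. Deploy -> day 1; Test -> day 1; Build -> day 3; Handover -> day 1; Docs -> day 2; Draft -> day 2) or day 2 (e.g. Draft in day 1; Docs in day 2; Test in day 1; Deploy in day 1; Handover in day 2; Build in day 3).

No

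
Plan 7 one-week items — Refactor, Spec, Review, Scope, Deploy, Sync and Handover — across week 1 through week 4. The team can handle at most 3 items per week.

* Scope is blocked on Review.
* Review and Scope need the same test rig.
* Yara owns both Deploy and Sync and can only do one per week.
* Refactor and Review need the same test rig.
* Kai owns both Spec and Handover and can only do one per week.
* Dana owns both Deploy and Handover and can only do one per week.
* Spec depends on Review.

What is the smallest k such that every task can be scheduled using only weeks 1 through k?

3 weeks

The precedence chain requires at least 2 distinct weeks.
With at most 3 per week and 7 tasks, at least 3 weeks are needed.
3 works (last occupied week: week 3): for example Refactor -> week 2; Scope -> week 2; Handover -> week 3; Sync -> week 3; Review -> week 1; Spec -> week 2; Deploy -> week 1.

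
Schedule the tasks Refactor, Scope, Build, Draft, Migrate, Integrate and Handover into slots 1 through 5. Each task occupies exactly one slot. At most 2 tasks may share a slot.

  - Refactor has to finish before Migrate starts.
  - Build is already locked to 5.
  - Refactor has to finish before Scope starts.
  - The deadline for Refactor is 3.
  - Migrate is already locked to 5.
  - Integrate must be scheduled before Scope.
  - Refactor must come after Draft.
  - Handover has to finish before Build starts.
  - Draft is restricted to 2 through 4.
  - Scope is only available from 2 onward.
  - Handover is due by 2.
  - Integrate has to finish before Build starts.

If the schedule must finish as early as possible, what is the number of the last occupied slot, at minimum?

slot 5

The precedence chain requires at least 3 distinct slots.
With at most 2 per slot and 7 tasks, at least 4 slots are needed.
Build can't be placed before 5, so the schedule must run through at least slot 5.
5 works (last occupied slot: 5): for example Draft=2; Handover=1; Integrate=1; Build=5; Scope=4; Migrate=5; Refactor=3.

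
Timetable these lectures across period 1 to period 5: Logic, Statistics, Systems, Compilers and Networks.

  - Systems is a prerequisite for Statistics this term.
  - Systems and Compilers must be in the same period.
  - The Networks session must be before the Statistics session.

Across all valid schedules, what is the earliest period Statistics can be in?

Precedence pushes Statistics to at least period 2.
Statistics at period 2 is achievable: Systems=period 1, Compilers=period 1, Statistics=period 2, Networks=period 1, Logic=period 1.

period 2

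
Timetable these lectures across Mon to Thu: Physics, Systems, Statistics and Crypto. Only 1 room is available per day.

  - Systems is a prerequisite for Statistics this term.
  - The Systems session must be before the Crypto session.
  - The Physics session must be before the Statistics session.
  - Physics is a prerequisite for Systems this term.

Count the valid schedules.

Enumerating: Statistics=Wed; Systems=Tue; Crypto=Thu; Physics=Mon | Physics in Mon; Crypto in Wed; Statistics in Thu; Systems in Tue.

2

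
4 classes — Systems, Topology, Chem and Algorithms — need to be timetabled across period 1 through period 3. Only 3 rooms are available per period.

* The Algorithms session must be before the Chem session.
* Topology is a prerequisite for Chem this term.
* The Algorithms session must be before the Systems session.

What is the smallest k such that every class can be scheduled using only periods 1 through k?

The precedence chain requires at least 2 distinct periods.
With at most 3 per period and 4 classes, at least 2 periods are needed.
2 works (last occupied period: period 2): for example Chem in period 2, Algorithms in period 1, Topology in period 1, Systems in period 2.

2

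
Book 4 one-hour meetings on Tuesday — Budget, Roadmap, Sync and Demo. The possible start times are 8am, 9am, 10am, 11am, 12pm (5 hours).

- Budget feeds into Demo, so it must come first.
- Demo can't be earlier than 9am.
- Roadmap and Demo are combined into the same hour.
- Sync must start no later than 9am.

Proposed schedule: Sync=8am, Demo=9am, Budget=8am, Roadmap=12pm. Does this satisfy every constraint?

Roadmap and Demo are combined into the same hour — violated.
Sync must start no later than 9am — holds.
Demo can't be earlier than 9am — holds.
Budget feeds into Demo, so it must come first — holds.

Invalid. Roadmap and Demo are combined into the same hour.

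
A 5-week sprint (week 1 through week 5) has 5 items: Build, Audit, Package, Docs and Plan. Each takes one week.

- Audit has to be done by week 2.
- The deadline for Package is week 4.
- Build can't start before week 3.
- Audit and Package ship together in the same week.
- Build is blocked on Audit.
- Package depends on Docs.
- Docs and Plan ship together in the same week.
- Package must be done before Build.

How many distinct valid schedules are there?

3

Enumerating: Build -> week 3; Docs -> week 1; Package -> week 2; Audit -> week 2; Plan -> week 1 | Plan in week 1; Docs in week 1; Audit in week 2; Package in week 2; Build in week 4 | Audit=week 2; Plan=week 1; Package=week 2; Build=week 5; Docs=week 1.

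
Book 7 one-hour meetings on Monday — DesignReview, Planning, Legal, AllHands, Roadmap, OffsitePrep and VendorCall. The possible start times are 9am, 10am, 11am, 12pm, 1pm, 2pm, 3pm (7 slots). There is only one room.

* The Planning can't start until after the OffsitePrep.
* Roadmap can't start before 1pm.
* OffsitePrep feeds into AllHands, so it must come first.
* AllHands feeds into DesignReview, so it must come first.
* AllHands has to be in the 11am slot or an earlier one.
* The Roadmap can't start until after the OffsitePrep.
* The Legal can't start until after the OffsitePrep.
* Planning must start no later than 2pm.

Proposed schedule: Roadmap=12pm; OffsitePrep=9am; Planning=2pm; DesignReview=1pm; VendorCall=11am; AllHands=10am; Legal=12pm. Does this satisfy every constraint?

The Legal can't start until after the OffsitePrep — holds.
Roadmap can't start before 1pm — violated.
The Roadmap can't start until after the OffsitePrep — holds.
AllHands feeds into DesignReview, so it must come first — holds.
OffsitePrep feeds into AllHands, so it must come first — holds.
Planning must start no later than 2pm — holds.
There is only one room — violated.
The Planning can't start until after the OffsitePrep — holds.
AllHands has to be in the 11am slot or an earlier one — holds.

No — it violates: Roadmap can't start before 1pm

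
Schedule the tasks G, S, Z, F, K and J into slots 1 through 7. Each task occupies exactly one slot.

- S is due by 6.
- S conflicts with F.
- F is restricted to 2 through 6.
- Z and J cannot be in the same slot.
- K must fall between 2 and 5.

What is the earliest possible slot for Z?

Z at 1 is achievable: F -> 2, S -> 1, G -> 1, Z -> 1, K -> 2, J -> 2.

1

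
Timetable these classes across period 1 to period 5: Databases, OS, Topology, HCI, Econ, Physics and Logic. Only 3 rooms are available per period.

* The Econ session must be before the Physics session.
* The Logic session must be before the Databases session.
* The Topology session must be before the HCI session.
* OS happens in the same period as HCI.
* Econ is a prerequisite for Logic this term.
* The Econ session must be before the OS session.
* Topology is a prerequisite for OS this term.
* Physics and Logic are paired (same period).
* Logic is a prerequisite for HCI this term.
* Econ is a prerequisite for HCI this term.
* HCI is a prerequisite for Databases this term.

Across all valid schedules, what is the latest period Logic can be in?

Precedence pushes Logic to at least period 2; downstream work caps Logic at period 3.
Logic at period 3 is achievable: OS=period 4, Databases=period 5, Topology=period 1, HCI=period 4, Econ=period 1, Logic=period 3, Physics=period 3.

period 3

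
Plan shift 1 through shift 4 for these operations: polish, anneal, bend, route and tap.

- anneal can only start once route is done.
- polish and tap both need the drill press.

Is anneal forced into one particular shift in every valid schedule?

No

anneal can be shift 2 (e.g. tap=shift 2; polish=shift 1; route=shift 1; anneal=shift 2; bend=shift 1) or shift 3 (e.g. tap in shift 2, route in shift 1, anneal in shift 3, bend in shift 1, polish in shift 1).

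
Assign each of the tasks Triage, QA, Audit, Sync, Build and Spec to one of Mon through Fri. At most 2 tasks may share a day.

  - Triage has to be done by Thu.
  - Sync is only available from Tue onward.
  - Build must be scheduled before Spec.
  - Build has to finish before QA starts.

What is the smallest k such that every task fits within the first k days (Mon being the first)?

The precedence chain requires at least 2 distinct days.
With at most 2 per day and 6 tasks, at least 3 days are needed.
3 works (last occupied day: Wed): for example Sync=Tue; Audit=Wed; Spec=Wed; Triage=Mon; QA=Tue; Build=Mon.

3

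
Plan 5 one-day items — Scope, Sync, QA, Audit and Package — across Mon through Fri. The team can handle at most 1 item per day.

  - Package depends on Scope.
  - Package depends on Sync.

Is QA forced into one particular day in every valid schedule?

No

QA can be Mon (e.g. Audit=Fri; Package=Thu; QA=Mon; Scope=Tue; Sync=Wed) or Tue (e.g. QA=Tue, Sync=Wed, Package=Thu, Scope=Mon, Audit=Fri).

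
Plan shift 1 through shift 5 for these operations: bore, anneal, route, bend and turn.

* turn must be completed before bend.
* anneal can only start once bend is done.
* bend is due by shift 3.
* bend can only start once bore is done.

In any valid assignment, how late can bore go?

shift 2

Downstream work caps bore at shift 2.
bore at shift 2 is achievable: route -> shift 1; anneal -> shift 4; bend -> shift 3; bore -> shift 2; turn -> shift 1.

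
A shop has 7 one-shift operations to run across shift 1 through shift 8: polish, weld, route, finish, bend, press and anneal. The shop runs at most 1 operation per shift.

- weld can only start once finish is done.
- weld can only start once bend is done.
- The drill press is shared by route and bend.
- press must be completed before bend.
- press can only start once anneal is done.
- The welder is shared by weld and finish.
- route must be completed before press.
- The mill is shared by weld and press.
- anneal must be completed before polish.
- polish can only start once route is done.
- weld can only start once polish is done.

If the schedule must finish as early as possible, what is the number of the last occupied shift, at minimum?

7

The precedence chain requires at least 4 distinct shifts.
With at most 1 per shift and 7 operations, at least 7 shifts are needed.
7 works (last occupied shift: shift 7): for example bend -> shift 5; finish -> shift 6; weld -> shift 7; press -> shift 4; route -> shift 1; polish -> shift 3; anneal -> shift 2.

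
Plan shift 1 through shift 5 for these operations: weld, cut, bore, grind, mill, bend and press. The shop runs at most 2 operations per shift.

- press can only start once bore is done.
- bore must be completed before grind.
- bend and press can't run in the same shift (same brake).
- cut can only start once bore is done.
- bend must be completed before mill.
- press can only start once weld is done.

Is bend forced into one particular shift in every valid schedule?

bend can be shift 1 (e.g. bore -> shift 1, bend -> shift 1, mill -> shift 4, weld -> shift 2, cut -> shift 2, press -> shift 3, grind -> shift 3) or shift 2 (e.g. mill in shift 4; press in shift 3; bend in shift 2; grind in shift 3; bore in shift 1; cut in shift 2; weld in shift 1).

No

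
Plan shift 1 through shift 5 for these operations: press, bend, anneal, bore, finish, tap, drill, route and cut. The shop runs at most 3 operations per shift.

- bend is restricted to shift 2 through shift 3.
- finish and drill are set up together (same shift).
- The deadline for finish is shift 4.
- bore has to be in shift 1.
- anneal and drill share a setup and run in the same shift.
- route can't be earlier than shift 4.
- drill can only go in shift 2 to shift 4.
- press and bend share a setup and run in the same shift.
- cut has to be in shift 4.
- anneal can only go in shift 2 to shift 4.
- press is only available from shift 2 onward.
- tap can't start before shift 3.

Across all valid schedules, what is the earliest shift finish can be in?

Finish must be in the same shift as anneal, which can't be before shift 2, so finish is at least shift 2; finish's own window allows nothing later than shift 4.
finish at shift 2 is achievable: anneal=shift 2; bend=shift 3; bore=shift 1; press=shift 3; drill=shift 2; route=shift 4; finish=shift 2; tap=shift 3; cut=shift 4.

shift 2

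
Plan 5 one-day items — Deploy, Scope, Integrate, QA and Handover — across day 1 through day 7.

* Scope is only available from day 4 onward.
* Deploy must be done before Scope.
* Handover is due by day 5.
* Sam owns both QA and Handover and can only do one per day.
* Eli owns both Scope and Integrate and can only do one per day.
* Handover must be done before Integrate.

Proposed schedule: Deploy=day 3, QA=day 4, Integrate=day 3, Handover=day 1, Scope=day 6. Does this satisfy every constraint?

Scope is only available from day 4 onward — holds.
Deploy must be done before Scope — holds.
Eli owns both Scope and Integrate and can only do one per day — holds.
Handover is due by day 5 — holds.
Handover must be done before Integrate — holds.
Sam owns both QA and Handover and can only do one per day — holds.

Yes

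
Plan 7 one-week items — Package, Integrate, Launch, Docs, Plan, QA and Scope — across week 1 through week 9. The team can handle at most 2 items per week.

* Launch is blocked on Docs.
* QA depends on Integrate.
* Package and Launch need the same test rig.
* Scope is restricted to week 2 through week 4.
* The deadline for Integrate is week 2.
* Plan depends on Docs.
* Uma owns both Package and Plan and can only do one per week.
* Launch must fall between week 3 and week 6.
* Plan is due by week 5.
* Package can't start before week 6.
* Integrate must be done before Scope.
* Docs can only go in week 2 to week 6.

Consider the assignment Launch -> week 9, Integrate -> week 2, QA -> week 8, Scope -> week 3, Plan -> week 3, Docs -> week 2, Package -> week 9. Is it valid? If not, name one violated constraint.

Launch is blocked on Docs — holds.
The deadline for Integrate is week 2 — holds.
QA depends on Integrate — holds.
Package and Launch need the same test rig — violated.
The team can handle at most 2 items per week — holds.
Plan is due by week 5 — holds.
Docs can only go in week 2 to week 6 — holds.
Plan depends on Docs — holds.
Scope is restricted to week 2 through week 4 — holds.
Package can't start before week 6 — holds.
Uma owns both Package and Plan and can only do one per week — holds.
Integrate must be done before Scope — holds.
Launch must fall between week 3 and week 6 — violated.

No. Package and Launch need the same test rig is not satisfied.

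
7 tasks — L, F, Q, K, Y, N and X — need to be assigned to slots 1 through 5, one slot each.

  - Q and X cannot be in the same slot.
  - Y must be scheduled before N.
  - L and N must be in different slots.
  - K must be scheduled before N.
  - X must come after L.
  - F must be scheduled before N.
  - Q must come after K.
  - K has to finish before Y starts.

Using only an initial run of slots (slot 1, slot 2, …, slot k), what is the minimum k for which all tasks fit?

The precedence chain requires at least 3 distinct slots.
3 works (last occupied slot: 3): for example Y in 2, F in 1, L in 1, N in 3, Q in 2, K in 1, X in 3.

3 slots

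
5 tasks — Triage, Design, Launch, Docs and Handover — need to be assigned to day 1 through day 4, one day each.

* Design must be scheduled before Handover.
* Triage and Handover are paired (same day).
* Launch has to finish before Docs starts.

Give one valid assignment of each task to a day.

Triage=day 2, Docs=day 2, Design=day 1, Handover=day 2, Launch=day 1

Checking: Launch(day 1) before Docs(day 2); Design(day 1) before Handover(day 2); Triage = Handover = day 2.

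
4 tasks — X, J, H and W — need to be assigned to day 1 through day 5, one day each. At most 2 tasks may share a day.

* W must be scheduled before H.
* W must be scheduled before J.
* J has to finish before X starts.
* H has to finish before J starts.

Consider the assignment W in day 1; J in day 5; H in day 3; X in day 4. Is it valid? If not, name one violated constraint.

H has to finish before J starts — holds.
W must be scheduled before H — holds.
At most 2 tasks may share a day — holds.
J has to finish before X starts — violated.
W must be scheduled before J — holds.

No — it violates: J has to finish before X starts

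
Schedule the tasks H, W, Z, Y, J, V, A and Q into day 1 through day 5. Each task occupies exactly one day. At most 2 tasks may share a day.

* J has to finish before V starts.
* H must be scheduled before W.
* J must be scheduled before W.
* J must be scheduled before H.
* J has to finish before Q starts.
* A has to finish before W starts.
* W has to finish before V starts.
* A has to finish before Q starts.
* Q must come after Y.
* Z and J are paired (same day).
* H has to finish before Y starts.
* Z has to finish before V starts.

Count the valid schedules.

Splitting on H: it can be day 2 (12), day 3 (4). Listing each branch's schedules as (W, Z, Y, J, V, A, Q) by day number:
H=day 2: (3,1,3,1,4,2,4) (3,1,3,1,4,2,5) (3,1,3,1,5,2,4) (3,1,3,1,5,2,5) (3,1,4,1,4,2,5) (3,1,4,1,5,2,5) (4,1,3,1,5,2,4) (4,1,3,1,5,2,5) (4,1,3,1,5,3,4) (4,1,3,1,5,3,5) (4,1,4,1,5,2,5) (4,1,4,1,5,3,5) — 12.
H=day 3: (4,1,4,1,5,2,5) (4,1,4,1,5,3,5) (4,2,4,2,5,1,5) (4,2,4,2,5,3,5) — 4.
Summing: 12 + 4 = 16.

16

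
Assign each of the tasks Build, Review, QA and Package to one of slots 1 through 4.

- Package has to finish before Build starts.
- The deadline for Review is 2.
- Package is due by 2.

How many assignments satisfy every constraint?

40

Splitting on Build: it can be 2 (8), 3 (16), 4 (16). Listing each branch's schedules as (Review, QA, Package):
Build=2: (1,1,1) (1,2,1) (1,3,1) (1,4,1) (2,1,1) (2,2,1) (2,3,1) (2,4,1) — 8.
Build=3: (1,1,1) (1,1,2) (1,2,1) (1,2,2) (1,3,1) (1,3,2) (1,4,1) (1,4,2) (2,1,1) (2,1,2) (2,2,1) (2,2,2) (2,3,1) (2,3,2) (2,4,1) (2,4,2) — 16.
Build=4: (1,1,1) (1,1,2) (1,2,1) (1,2,2) (1,3,1) (1,3,2) (1,4,1) (1,4,2) (2,1,1) (2,1,2) (2,2,1) (2,2,2) (2,3,1) (2,3,2) (2,4,1) (2,4,2) — 16.
Summing: 8 + 16 + 16 = 40.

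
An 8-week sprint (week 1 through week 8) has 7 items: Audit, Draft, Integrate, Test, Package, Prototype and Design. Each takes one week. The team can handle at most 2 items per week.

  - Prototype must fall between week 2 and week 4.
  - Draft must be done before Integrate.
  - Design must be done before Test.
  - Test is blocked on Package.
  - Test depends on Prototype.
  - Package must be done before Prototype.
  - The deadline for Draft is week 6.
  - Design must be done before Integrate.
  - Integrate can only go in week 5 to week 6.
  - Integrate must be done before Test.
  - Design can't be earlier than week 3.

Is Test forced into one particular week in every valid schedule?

No

Test can be week 6 (e.g. Design=week 3, Test=week 6, Package=week 1, Integrate=week 5, Draft=week 1, Prototype=week 2, Audit=week 2) or week 7 (e.g. Audit=week 2; Test=week 7; Draft=week 1; Integrate=week 5; Package=week 1; Design=week 3; Prototype=week 2).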